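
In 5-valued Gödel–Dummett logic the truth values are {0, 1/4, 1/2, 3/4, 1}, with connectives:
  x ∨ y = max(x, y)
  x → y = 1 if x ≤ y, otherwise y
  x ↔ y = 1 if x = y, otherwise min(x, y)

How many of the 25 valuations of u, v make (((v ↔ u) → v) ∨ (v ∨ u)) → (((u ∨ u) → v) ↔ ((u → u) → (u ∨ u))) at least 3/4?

value 1: 5 assignments (counts)
value 3/4: 2 assignments (counts)
value 1/2: 4 assignments
value 1/4: 6 assignments
value 0: 8 assignments
So 7 of the 25 assignments meet the threshold.

7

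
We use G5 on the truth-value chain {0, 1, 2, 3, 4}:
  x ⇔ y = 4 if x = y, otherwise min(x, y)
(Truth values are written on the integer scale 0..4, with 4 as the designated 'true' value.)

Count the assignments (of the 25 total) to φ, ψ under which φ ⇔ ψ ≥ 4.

value 4: 5 assignments (counts)
value 3: 2 assignments
value 2: 4 assignments
value 1: 6 assignments
value 0: 8 assignments
So 5 of the 25 assignments meet the threshold.

5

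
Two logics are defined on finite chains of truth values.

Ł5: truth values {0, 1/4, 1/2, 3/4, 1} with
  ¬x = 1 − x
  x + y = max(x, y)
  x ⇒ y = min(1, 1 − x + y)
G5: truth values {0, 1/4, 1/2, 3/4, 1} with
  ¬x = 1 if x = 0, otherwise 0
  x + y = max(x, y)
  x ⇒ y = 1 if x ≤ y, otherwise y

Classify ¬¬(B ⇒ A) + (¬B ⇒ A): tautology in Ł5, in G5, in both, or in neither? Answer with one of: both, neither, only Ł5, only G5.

only G5

In Ł5: at A = 0, B = 1/4 the value is 3/4 — not a tautology.
In G5: every assignment gives 1 — tautology.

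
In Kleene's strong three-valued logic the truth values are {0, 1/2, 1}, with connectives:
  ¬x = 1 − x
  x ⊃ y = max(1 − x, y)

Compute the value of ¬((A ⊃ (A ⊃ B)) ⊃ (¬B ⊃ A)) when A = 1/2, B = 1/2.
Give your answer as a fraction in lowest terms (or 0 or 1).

A ⊃ B = 1/2 ⊃ 1/2 = 1/2
A ⊃ (A ⊃ B) = 1/2 ⊃ 1/2 = 1/2
¬B = ¬1/2 = 1/2
¬B ⊃ A = 1/2 ⊃ 1/2 = 1/2
(A ⊃ (A ⊃ B)) ⊃ (¬B ⊃ A) = 1/2 ⊃ 1/2 = 1/2
¬((A ⊃ (A ⊃ B)) ⊃ (¬B ⊃ A)) = ¬1/2 = 1/2

1/2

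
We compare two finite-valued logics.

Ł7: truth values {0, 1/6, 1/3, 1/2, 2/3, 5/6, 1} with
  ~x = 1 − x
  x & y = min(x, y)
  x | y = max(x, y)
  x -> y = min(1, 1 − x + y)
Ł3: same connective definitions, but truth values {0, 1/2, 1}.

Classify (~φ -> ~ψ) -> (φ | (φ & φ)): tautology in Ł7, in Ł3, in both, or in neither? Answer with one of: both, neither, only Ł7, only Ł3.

neither

In Ł7: at φ = 0, ψ = 0 the value is 0 — not a tautology.
In Ł3: at φ = 0, ψ = 0 the value is 0 — not a tautology.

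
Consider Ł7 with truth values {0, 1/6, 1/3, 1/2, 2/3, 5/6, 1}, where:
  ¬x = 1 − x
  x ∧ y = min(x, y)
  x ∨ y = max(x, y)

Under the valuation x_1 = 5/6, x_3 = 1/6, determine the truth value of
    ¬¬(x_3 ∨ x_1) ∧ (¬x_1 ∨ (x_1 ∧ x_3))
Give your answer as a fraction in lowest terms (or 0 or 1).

x_3 ∨ x_1 = 1/6 ∨ 5/6 = 5/6
¬(x_3 ∨ x_1) = ¬5/6 = 1/6
¬¬(x_3 ∨ x_1) = ¬1/6 = 5/6
¬x_1 = ¬5/6 = 1/6
x_1 ∧ x_3 = 5/6 ∧ 1/6 = 1/6
¬x_1 ∨ (x_1 ∧ x_3) = 1/6 ∨ 1/6 = 1/6
¬¬(x_3 ∨ x_1) ∧ (¬x_1 ∨ (x_1 ∧ x_3)) = 5/6 ∧ 1/6 = 1/6

1/6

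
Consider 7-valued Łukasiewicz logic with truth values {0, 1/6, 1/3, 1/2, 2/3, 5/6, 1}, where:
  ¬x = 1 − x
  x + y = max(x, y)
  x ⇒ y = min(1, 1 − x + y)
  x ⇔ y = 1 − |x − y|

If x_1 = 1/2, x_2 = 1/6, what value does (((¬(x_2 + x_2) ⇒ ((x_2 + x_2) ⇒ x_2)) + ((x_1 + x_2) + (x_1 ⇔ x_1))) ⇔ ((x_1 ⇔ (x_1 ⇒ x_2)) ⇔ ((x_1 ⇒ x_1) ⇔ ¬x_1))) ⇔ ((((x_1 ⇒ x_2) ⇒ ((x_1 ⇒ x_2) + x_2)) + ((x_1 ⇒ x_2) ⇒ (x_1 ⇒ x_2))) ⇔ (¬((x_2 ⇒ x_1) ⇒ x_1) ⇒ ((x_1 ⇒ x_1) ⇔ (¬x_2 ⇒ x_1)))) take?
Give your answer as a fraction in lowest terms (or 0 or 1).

x_2 + x_2 = 1/6 + 1/6 = 1/6
¬(x_2 + x_2) = ¬1/6 = 5/6
x_2 + x_2 = 1/6 + 1/6 = 1/6
(x_2 + x_2) ⇒ x_2 = 1/6 ⇒ 1/6 = 1
¬(x_2 + x_2) ⇒ ((x_2 + x_2) ⇒ x_2) = 5/6 ⇒ 1 = 1
x_1 + x_2 = 1/2 + 1/6 = 1/2
x_1 ⇔ x_1 = 1/2 ⇔ 1/2 = 1
(x_1 + x_2) + (x_1 ⇔ x_1) = 1/2 + 1 = 1
(¬(x_2 + x_2) ⇒ ((x_2 + x_2) ⇒ x_2)) + ((x_1 + x_2) + (x_1 ⇔ x_1)) = 1 + 1 = 1
x_1 ⇒ x_2 = 1/2 ⇒ 1/6 = 2/3
x_1 ⇔ (x_1 ⇒ x_2) = 1/2 ⇔ 2/3 = 5/6
x_1 ⇒ x_1 = 1/2 ⇒ 1/2 = 1
¬x_1 = ¬1/2 = 1/2
(x_1 ⇒ x_1) ⇔ ¬x_1 = 1 ⇔ 1/2 = 1/2
(x_1 ⇔ (x_1 ⇒ x_2)) ⇔ ((x_1 ⇒ x_1) ⇔ ¬x_1) = 5/6 ⇔ 1/2 = 2/3
((¬(x_2 + x_2) ⇒ ((x_2 + x_2) ⇒ x_2)) + ((x_1 + x_2) + (x_1 ⇔ x_1))) ⇔ ((x_1 ⇔ (x_1 ⇒ x_2)) ⇔ ((x_1 ⇒ x_1) ⇔ ¬x_1)) = 1 ⇔ 2/3 = 2/3
x_1 ⇒ x_2 = 1/2 ⇒ 1/6 = 2/3
x_1 ⇒ x_2 = 1/2 ⇒ 1/6 = 2/3
(x_1 ⇒ x_2) + x_2 = 2/3 + 1/6 = 2/3
(x_1 ⇒ x_2) ⇒ ((x_1 ⇒ x_2) + x_2) = 2/3 ⇒ 2/3 = 1
x_1 ⇒ x_2 = 1/2 ⇒ 1/6 = 2/3
x_1 ⇒ x_2 = 1/2 ⇒ 1/6 = 2/3
(x_1 ⇒ x_2) ⇒ (x_1 ⇒ x_2) = 2/3 ⇒ 2/3 = 1
((x_1 ⇒ x_2) ⇒ ((x_1 ⇒ x_2) + x_2)) + ((x_1 ⇒ x_2) ⇒ (x_1 ⇒ x_2)) = 1 + 1 = 1
x_2 ⇒ x_1 = 1/6 ⇒ 1/2 = 1
(x_2 ⇒ x_1) ⇒ x_1 = 1 ⇒ 1/2 = 1/2
¬((x_2 ⇒ x_1) ⇒ x_1) = ¬1/2 = 1/2
x_1 ⇒ x_1 = 1/2 ⇒ 1/2 = 1
¬x_2 = ¬1/6 = 5/6
¬x_2 ⇒ x_1 = 5/6 ⇒ 1/2 = 2/3
(x_1 ⇒ x_1) ⇔ (¬x_2 ⇒ x_1) = 1 ⇔ 2/3 = 2/3
¬((x_2 ⇒ x_1) ⇒ x_1) ⇒ ((x_1 ⇒ x_1) ⇔ (¬x_2 ⇒ x_1)) = 1/2 ⇒ 2/3 = 1
(((x_1 ⇒ x_2) ⇒ ((x_1 ⇒ x_2) + x_2)) + ((x_1 ⇒ x_2) ⇒ (x_1 ⇒ x_2))) ⇔ (¬((x_2 ⇒ x_1) ⇒ x_1) ⇒ ((x_1 ⇒ x_1) ⇔ (¬x_2 ⇒ x_1))) = 1 ⇔ 1 = 1
(((¬(x_2 + x_2) ⇒ ((x_2 + x_2) ⇒ x_2)) + ((x_1 + x_2) + (x_1 ⇔ x_1))) ⇔ ((x_1 ⇔ (x_1 ⇒ x_2)) ⇔ ((x_1 ⇒ x_1) ⇔ ¬x_1))) ⇔ ((((x_1 ⇒ x_2) ⇒ ((x_1 ⇒ x_2) + x_2)) + ((x_1 ⇒ x_2) ⇒ (x_1 ⇒ x_2))) ⇔ (¬((x_2 ⇒ x_1) ⇒ x_1) ⇒ ((x_1 ⇒ x_1) ⇔ (¬x_2 ⇒ x_1)))) = 2/3 ⇔ 1 = 2/3

2/3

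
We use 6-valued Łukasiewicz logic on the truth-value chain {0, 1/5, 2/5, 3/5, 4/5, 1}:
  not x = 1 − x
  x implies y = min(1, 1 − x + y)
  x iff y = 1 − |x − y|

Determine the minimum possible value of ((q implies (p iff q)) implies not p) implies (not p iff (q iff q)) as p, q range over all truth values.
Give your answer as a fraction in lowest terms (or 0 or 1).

Take p = 2/5, q = 1:
p iff q = 2/5 iff 1 = 2/5
q implies (p iff q) = 1 implies 2/5 = 2/5
not p = not 2/5 = 3/5
(q implies (p iff q)) implies not p = 2/5 implies 3/5 = 1
not p = not 2/5 = 3/5
q iff q = 1 iff 1 = 1
not p iff (q iff q) = 3/5 iff 1 = 3/5
((q implies (p iff q)) implies not p) implies (not p iff (q iff q)) = 1 implies 3/5 = 3/5
No assignment yields a value below 3/5, so this is the minimum.

3/5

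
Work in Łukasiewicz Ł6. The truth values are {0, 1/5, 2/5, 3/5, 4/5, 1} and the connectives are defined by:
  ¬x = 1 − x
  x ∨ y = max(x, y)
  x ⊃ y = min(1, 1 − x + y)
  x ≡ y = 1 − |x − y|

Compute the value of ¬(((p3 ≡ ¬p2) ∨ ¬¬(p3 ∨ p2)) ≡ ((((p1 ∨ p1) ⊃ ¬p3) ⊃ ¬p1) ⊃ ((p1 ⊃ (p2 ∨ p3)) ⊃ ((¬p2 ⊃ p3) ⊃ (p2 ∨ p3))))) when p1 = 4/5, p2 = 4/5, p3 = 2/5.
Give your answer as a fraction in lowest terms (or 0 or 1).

¬p2 = ¬4/5 = 1/5
p3 ≡ ¬p2 = 2/5 ≡ 1/5 = 4/5
p3 ∨ p2 = 2/5 ∨ 4/5 = 4/5
¬(p3 ∨ p2) = ¬4/5 = 1/5
¬¬(p3 ∨ p2) = ¬1/5 = 4/5
(p3 ≡ ¬p2) ∨ ¬¬(p3 ∨ p2) = 4/5 ∨ 4/5 = 4/5
p1 ∨ p1 = 4/5 ∨ 4/5 = 4/5
¬p3 = ¬2/5 = 3/5
(p1 ∨ p1) ⊃ ¬p3 = 4/5 ⊃ 3/5 = 4/5
¬p1 = ¬4/5 = 1/5
((p1 ∨ p1) ⊃ ¬p3) ⊃ ¬p1 = 4/5 ⊃ 1/5 = 2/5
p2 ∨ p3 = 4/5 ∨ 2/5 = 4/5
p1 ⊃ (p2 ∨ p3) = 4/5 ⊃ 4/5 = 1
¬p2 = ¬4/5 = 1/5
¬p2 ⊃ p3 = 1/5 ⊃ 2/5 = 1
p2 ∨ p3 = 4/5 ∨ 2/5 = 4/5
(¬p2 ⊃ p3) ⊃ (p2 ∨ p3) = 1 ⊃ 4/5 = 4/5
(p1 ⊃ (p2 ∨ p3)) ⊃ ((¬p2 ⊃ p3) ⊃ (p2 ∨ p3)) = 1 ⊃ 4/5 = 4/5
(((p1 ∨ p1) ⊃ ¬p3) ⊃ ¬p1) ⊃ ((p1 ⊃ (p2 ∨ p3)) ⊃ ((¬p2 ⊃ p3) ⊃ (p2 ∨ p3))) = 2/5 ⊃ 4/5 = 1
((p3 ≡ ¬p2) ∨ ¬¬(p3 ∨ p2)) ≡ ((((p1 ∨ p1) ⊃ ¬p3) ⊃ ¬p1) ⊃ ((p1 ⊃ (p2 ∨ p3)) ⊃ ((¬p2 ⊃ p3) ⊃ (p2 ∨ p3)))) = 4/5 ≡ 1 = 4/5
¬(((p3 ≡ ¬p2) ∨ ¬¬(p3 ∨ p2)) ≡ ((((p1 ∨ p1) ⊃ ¬p3) ⊃ ¬p1) ⊃ ((p1 ⊃ (p2 ∨ p3)) ⊃ ((¬p2 ⊃ p3) ⊃ (p2 ∨ p3))))) = ¬4/5 = 1/5

1/5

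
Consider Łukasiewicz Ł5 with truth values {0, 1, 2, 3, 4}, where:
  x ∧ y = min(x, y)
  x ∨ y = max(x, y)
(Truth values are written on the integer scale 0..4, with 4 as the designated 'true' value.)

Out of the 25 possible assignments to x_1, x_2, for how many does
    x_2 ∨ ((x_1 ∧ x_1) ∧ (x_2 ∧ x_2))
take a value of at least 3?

10

value 4: 5 assignments (counts)
value 3: 5 assignments (counts)
value 2: 5 assignments
value 1: 5 assignments
value 0: 5 assignments
So 10 of the 25 assignments meet the threshold.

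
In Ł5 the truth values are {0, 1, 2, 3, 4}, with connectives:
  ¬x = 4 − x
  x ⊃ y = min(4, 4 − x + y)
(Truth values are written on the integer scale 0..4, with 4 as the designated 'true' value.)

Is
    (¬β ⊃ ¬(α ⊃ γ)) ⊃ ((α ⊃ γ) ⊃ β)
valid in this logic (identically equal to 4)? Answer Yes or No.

At α = 4, β = 1, γ = 3, for instance:
¬β = ¬1 = 3
α ⊃ γ = 4 ⊃ 3 = 3
¬(α ⊃ γ) = ¬3 = 1
¬β ⊃ ¬(α ⊃ γ) = 3 ⊃ 1 = 2
(α ⊃ γ) ⊃ β = 3 ⊃ 1 = 2
(¬β ⊃ ¬(α ⊃ γ)) ⊃ ((α ⊃ γ) ⊃ β) = 2 ⊃ 2 = 4
and checking the remaining 124 assignments likewise gives ≥ 4 in every case.

Yes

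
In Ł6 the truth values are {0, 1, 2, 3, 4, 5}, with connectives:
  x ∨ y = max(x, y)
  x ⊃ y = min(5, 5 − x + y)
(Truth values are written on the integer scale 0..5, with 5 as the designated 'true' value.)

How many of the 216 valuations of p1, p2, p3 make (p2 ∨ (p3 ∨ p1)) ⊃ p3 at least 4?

126

value 5: 91 assignments (counts)
value 4: 35 assignments (counts)
value 3: 32 assignments
value 2: 27 assignments
value 1: 20 assignments
value 0: 11 assignments
So 126 of the 216 assignments meet the threshold.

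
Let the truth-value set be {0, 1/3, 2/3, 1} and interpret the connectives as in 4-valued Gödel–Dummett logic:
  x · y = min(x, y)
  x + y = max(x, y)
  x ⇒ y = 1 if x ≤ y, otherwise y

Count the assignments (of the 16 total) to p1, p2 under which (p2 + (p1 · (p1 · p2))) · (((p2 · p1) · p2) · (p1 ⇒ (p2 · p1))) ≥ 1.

1

p1 = 0, p2 = 0 ↦ 0  <
p1 = 0, p2 = 1/3 ↦ 0  <
p1 = 0, p2 = 2/3 ↦ 0  <
p1 = 0, p2 = 1 ↦ 0  <
p1 = 1/3, p2 = 0 ↦ 0  <
p1 = 1/3, p2 = 1/3 ↦ 1/3  <
p1 = 1/3, p2 = 2/3 ↦ 1/3  <
p1 = 1/3, p2 = 1 ↦ 1/3  <
p1 = 2/3, p2 = 0 ↦ 0  <
p1 = 2/3, p2 = 1/3 ↦ 1/3  <
p1 = 2/3, p2 = 2/3 ↦ 2/3  <
p1 = 2/3, p2 = 1 ↦ 2/3  <
p1 = 1, p2 = 0 ↦ 0  <
p1 = 1, p2 = 1/3 ↦ 1/3  <
p1 = 1, p2 = 2/3 ↦ 2/3  <
p1 = 1, p2 = 1 ↦ 1  ≥
So 1 of the 16 assignments meets the threshold.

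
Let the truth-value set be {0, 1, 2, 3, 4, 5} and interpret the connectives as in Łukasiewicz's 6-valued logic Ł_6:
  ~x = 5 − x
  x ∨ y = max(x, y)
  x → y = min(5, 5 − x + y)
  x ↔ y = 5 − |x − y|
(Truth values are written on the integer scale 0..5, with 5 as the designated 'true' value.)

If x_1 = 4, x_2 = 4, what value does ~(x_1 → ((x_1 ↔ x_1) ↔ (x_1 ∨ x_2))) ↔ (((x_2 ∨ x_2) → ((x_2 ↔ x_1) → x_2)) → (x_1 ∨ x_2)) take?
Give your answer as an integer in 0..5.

x_1 ↔ x_1 = 4 ↔ 4 = 5
x_1 ∨ x_2 = 4 ∨ 4 = 4
(x_1 ↔ x_1) ↔ (x_1 ∨ x_2) = 5 ↔ 4 = 4
x_1 → ((x_1 ↔ x_1) ↔ (x_1 ∨ x_2)) = 4 → 4 = 5
~(x_1 → ((x_1 ↔ x_1) ↔ (x_1 ∨ x_2))) = ~5 = 0
x_2 ∨ x_2 = 4 ∨ 4 = 4
x_2 ↔ x_1 = 4 ↔ 4 = 5
(x_2 ↔ x_1) → x_2 = 5 → 4 = 4
(x_2 ∨ x_2) → ((x_2 ↔ x_1) → x_2) = 4 → 4 = 5
x_1 ∨ x_2 = 4 ∨ 4 = 4
((x_2 ∨ x_2) → ((x_2 ↔ x_1) → x_2)) → (x_1 ∨ x_2) = 5 → 4 = 4
~(x_1 → ((x_1 ↔ x_1) ↔ (x_1 ∨ x_2))) ↔ (((x_2 ∨ x_2) → ((x_2 ↔ x_1) → x_2)) → (x_1 ∨ x_2)) = 0 ↔ 4 = 1

1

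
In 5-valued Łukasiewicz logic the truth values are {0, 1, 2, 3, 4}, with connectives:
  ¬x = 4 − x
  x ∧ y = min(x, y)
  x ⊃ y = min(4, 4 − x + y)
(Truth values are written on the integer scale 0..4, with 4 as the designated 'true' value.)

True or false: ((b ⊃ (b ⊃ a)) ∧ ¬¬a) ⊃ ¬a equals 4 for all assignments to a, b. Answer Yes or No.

Counterexample: take a = 3, b = 0.
b ⊃ a = 0 ⊃ 3 = 4
b ⊃ (b ⊃ a) = 0 ⊃ 4 = 4
¬a = ¬3 = 1
¬¬a = ¬1 = 3
(b ⊃ (b ⊃ a)) ∧ ¬¬a = 4 ∧ 3 = 3
¬a = ¬3 = 1
((b ⊃ (b ⊃ a)) ∧ ¬¬a) ⊃ ¬a = 3 ⊃ 1 = 2
This gives 2 ≠ 4.

No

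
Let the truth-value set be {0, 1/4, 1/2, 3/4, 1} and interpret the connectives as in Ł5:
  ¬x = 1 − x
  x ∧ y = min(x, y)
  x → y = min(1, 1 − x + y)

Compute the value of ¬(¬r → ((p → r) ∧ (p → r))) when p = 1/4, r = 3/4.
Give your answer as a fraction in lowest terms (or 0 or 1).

¬r = ¬3/4 = 1/4
p → r = 1/4 → 3/4 = 1
p → r = 1/4 → 3/4 = 1
(p → r) ∧ (p → r) = 1 ∧ 1 = 1
¬r → ((p → r) ∧ (p → r)) = 1/4 → 1 = 1
¬(¬r → ((p → r) ∧ (p → r))) = ¬1 = 0

0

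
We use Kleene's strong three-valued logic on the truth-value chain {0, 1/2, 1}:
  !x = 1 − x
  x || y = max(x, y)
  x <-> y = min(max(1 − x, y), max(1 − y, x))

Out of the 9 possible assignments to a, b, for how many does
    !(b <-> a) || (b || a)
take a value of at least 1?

5

a = 0, b = 0 ↦ 0  <
a = 0, b = 1/2 ↦ 1/2  <
a = 0, b = 1 ↦ 1  ≥
a = 1/2, b = 0 ↦ 1/2  <
a = 1/2, b = 1/2 ↦ 1/2  <
a = 1/2, b = 1 ↦ 1  ≥
a = 1, b = 0 ↦ 1  ≥
a = 1, b = 1/2 ↦ 1  ≥
a = 1, b = 1 ↦ 1  ≥
So 5 of the 9 assignments meet the threshold.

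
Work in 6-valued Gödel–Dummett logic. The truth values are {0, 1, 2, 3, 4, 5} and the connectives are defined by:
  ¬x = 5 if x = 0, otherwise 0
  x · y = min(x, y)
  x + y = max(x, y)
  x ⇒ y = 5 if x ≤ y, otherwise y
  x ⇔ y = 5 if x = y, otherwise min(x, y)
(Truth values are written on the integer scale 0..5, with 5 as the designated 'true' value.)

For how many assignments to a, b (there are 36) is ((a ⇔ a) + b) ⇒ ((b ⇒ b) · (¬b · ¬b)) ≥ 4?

value 5: 6 assignments (counts)
value 0: 30 assignments
So 6 of the 36 assignments meet the threshold.

6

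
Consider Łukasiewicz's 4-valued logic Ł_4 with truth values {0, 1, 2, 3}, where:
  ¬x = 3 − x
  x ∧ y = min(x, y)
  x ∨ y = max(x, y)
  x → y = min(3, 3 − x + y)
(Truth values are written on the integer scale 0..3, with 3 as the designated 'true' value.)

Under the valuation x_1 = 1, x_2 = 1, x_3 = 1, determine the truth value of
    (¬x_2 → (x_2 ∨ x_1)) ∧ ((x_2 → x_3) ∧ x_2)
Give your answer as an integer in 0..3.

1

¬x_2 = ¬1 = 2
x_2 ∨ x_1 = 1 ∨ 1 = 1
¬x_2 → (x_2 ∨ x_1) = 2 → 1 = 2
x_2 → x_3 = 1 → 1 = 3
(x_2 → x_3) ∧ x_2 = 3 ∧ 1 = 1
(¬x_2 → (x_2 ∨ x_1)) ∧ ((x_2 → x_3) ∧ x_2) = 2 ∧ 1 = 1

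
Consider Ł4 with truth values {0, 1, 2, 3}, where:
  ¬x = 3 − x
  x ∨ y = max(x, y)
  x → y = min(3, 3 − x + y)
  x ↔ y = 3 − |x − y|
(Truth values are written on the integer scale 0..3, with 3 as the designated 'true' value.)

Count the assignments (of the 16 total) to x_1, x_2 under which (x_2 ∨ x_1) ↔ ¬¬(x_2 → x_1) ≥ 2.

x_1 = 0, x_2 = 0 ↦ 0  <
x_1 = 0, x_2 = 1 ↦ 2  ≥
x_1 = 0, x_2 = 2 ↦ 2  ≥
x_1 = 0, x_2 = 3 ↦ 0  <
x_1 = 1, x_2 = 0 ↦ 1  <
x_1 = 1, x_2 = 1 ↦ 1  <
x_1 = 1, x_2 = 2 ↦ 3  ≥
x_1 = 1, x_2 = 3 ↦ 1  <
x_1 = 2, x_2 = 0 ↦ 2  ≥
x_1 = 2, x_2 = 1 ↦ 2  ≥
x_1 = 2, x_2 = 2 ↦ 2  ≥
x_1 = 2, x_2 = 3 ↦ 2  ≥
x_1 = 3, x_2 = 0 ↦ 3  ≥
x_1 = 3, x_2 = 1 ↦ 3  ≥
x_1 = 3, x_2 = 2 ↦ 3  ≥
x_1 = 3, x_2 = 3 ↦ 3  ≥
So 11 of the 16 assignments meet the threshold.

11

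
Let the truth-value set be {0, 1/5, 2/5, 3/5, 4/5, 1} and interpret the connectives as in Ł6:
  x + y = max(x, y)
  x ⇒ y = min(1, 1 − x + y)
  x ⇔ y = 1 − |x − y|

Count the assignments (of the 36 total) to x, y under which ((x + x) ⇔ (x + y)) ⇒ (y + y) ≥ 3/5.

20

value 1: 12 assignments (counts)
value 4/5: 4 assignments (counts)
value 3/5: 4 assignments (counts)
value 2/5: 5 assignments
value 1/5: 5 assignments
value 0: 6 assignments
So 20 of the 36 assignments meet the threshold.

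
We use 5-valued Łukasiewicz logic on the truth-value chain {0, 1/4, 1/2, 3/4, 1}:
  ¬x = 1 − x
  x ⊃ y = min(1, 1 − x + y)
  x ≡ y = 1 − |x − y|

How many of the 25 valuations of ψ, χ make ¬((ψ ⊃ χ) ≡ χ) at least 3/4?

value 1: 1 assignment (counts)
value 3/4: 3 assignments (counts)
value 1/2: 5 assignments
value 1/4: 7 assignments
value 0: 9 assignments
So 4 of the 25 assignments meet the threshold.

4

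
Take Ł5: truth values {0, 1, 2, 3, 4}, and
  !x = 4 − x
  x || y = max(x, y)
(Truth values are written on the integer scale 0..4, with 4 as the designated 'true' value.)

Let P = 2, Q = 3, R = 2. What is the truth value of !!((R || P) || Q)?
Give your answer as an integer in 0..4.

R || P = 2 || 2 = 2
(R || P) || Q = 2 || 3 = 3
!((R || P) || Q) = !3 = 1
!!((R || P) || Q) = !1 = 3

3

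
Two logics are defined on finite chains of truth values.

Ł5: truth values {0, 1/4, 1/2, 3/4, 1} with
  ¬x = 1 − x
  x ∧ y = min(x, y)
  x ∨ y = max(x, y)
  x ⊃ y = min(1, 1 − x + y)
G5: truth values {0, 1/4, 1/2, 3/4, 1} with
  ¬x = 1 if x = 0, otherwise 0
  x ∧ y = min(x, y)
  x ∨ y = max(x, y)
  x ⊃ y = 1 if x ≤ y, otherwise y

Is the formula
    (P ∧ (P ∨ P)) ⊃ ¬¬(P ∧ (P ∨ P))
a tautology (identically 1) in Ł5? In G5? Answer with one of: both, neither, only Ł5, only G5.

both

In Ł5: every assignment gives 1 — tautology.
In G5: every assignment gives 1 — tautology.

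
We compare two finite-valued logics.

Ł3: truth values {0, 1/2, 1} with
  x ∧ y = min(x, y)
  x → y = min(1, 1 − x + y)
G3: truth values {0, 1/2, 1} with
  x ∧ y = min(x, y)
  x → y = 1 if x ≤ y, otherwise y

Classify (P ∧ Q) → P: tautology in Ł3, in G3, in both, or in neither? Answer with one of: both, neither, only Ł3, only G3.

In Ł3: every assignment gives 1 — tautology.
In G3: every assignment gives 1 — tautology.

both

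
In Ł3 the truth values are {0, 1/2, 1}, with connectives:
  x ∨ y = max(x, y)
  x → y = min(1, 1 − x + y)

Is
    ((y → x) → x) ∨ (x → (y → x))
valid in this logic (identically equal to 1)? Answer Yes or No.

Yes

x = 0, y = 0 ↦ 1
x = 0, y = 1/2 ↦ 1
x = 0, y = 1 ↦ 1
x = 1/2, y = 0 ↦ 1
x = 1/2, y = 1/2 ↦ 1
x = 1/2, y = 1 ↦ 1
x = 1, y = 0 ↦ 1
x = 1, y = 1/2 ↦ 1
x = 1, y = 1 ↦ 1
Every assignment gives a value ≥ 1.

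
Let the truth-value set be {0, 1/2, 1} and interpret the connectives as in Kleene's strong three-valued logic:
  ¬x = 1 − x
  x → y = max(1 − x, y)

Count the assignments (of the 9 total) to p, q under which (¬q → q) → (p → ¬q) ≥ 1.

5

p = 0, q = 0 ↦ 1  ≥
p = 0, q = 1/2 ↦ 1  ≥
p = 0, q = 1 ↦ 1  ≥
p = 1/2, q = 0 ↦ 1  ≥
p = 1/2, q = 1/2 ↦ 1/2  <
p = 1/2, q = 1 ↦ 1/2  <
p = 1, q = 0 ↦ 1  ≥
p = 1, q = 1/2 ↦ 1/2  <
p = 1, q = 1 ↦ 0  <
So 5 of the 9 assignments meet the threshold.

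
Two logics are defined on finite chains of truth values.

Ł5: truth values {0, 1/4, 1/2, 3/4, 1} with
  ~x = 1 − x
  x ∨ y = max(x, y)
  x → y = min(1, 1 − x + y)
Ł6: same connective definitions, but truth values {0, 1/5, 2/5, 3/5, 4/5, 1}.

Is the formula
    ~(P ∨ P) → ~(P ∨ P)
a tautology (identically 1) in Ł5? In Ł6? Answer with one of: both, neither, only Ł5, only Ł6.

both

In Ł5: every assignment gives 1 — tautology.
In Ł6: every assignment gives 1 — tautology.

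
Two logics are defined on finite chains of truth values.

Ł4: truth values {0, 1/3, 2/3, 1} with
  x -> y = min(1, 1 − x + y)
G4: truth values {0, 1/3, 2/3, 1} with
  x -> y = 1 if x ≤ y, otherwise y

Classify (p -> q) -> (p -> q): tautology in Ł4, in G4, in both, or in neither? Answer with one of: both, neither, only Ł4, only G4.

both

In Ł4: every assignment gives 1 — tautology.
In G4: every assignment gives 1 — tautology.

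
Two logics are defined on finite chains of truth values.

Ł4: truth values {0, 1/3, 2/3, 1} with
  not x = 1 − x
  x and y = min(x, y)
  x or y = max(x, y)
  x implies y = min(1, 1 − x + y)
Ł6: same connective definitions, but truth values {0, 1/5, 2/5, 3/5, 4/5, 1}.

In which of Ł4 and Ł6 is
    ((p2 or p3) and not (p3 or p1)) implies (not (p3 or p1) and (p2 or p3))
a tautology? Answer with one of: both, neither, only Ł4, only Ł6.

In Ł4: every assignment gives 1 — tautology.
In Ł6: every assignment gives 1 — tautology.

both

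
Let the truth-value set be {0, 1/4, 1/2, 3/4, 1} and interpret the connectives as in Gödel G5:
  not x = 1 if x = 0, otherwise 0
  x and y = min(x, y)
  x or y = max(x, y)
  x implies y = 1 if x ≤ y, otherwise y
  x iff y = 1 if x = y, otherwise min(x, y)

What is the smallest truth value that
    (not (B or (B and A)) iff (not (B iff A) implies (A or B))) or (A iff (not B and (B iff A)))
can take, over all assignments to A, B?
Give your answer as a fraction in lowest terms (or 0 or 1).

0

Take A = 1/4, B = 1/4:
B and A = 1/4 and 1/4 = 1/4
B or (B and A) = 1/4 or 1/4 = 1/4
not (B or (B and A)) = not 1/4 = 0
B iff A = 1/4 iff 1/4 = 1
not (B iff A) = not 1 = 0
A or B = 1/4 or 1/4 = 1/4
not (B iff A) implies (A or B) = 0 implies 1/4 = 1
not (B or (B and A)) iff (not (B iff A) implies (A or B)) = 0 iff 1 = 0
not B = not 1/4 = 0
B iff A = 1/4 iff 1/4 = 1
not B and (B iff A) = 0 and 1 = 0
A iff (not B and (B iff A)) = 1/4 iff 0 = 0
(not (B or (B and A)) iff (not (B iff A) implies (A or B))) or (A iff (not B and (B iff A))) = 0 or 0 = 0
No assignment yields a value below 0, so this is the minimum.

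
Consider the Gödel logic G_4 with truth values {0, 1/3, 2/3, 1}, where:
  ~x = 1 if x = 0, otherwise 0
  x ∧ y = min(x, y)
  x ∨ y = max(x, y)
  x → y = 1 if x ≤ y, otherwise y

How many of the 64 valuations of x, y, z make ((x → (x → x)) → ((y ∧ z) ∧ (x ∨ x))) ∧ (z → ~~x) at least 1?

value 1: 1 assignment (counts)
value 2/3: 7 assignments
value 1/3: 19 assignments
value 0: 37 assignments
So 1 of the 64 assignments meets the threshold.

1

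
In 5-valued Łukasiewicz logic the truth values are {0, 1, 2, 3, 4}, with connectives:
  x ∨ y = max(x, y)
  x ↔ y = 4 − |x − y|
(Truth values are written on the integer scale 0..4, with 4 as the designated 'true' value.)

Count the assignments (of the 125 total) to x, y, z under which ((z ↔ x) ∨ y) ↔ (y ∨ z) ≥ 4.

67

value 4: 67 assignments (counts)
value 3: 31 assignments
value 2: 18 assignments
value 1: 7 assignments
value 0: 2 assignments
So 67 of the 125 assignments meet the threshold.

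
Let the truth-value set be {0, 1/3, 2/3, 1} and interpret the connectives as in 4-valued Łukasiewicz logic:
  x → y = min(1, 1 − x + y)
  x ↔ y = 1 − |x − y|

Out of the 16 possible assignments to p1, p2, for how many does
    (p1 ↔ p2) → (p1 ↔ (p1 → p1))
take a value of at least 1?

p1 = 0, p2 = 0 ↦ 0  <
p1 = 0, p2 = 1/3 ↦ 1/3  <
p1 = 0, p2 = 2/3 ↦ 2/3  <
p1 = 0, p2 = 1 ↦ 1  ≥
p1 = 1/3, p2 = 0 ↦ 2/3  <
p1 = 1/3, p2 = 1/3 ↦ 1/3  <
p1 = 1/3, p2 = 2/3 ↦ 2/3  <
p1 = 1/3, p2 = 1 ↦ 1  ≥
p1 = 2/3, p2 = 0 ↦ 1  ≥
p1 = 2/3, p2 = 1/3 ↦ 1  ≥
p1 = 2/3, p2 = 2/3 ↦ 2/3  <
p1 = 2/3, p2 = 1 ↦ 1  ≥
p1 = 1, p2 = 0 ↦ 1  ≥
p1 = 1, p2 = 1/3 ↦ 1  ≥
p1 = 1, p2 = 2/3 ↦ 1  ≥
p1 = 1, p2 = 1 ↦ 1  ≥
So 9 of the 16 assignments meet the threshold.

9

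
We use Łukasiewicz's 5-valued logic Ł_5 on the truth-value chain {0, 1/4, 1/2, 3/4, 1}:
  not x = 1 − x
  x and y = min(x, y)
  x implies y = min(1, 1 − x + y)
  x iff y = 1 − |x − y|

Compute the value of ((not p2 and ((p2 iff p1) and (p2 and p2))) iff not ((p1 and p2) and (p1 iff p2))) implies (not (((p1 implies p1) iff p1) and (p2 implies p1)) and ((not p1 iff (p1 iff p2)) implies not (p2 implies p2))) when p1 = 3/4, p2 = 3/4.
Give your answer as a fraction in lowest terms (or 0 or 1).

not p2 = not 3/4 = 1/4
p2 iff p1 = 3/4 iff 3/4 = 1
p2 and p2 = 3/4 and 3/4 = 3/4
(p2 iff p1) and (p2 and p2) = 1 and 3/4 = 3/4
not p2 and ((p2 iff p1) and (p2 and p2)) = 1/4 and 3/4 = 1/4
p1 and p2 = 3/4 and 3/4 = 3/4
p1 iff p2 = 3/4 iff 3/4 = 1
(p1 and p2) and (p1 iff p2) = 3/4 and 1 = 3/4
not ((p1 and p2) and (p1 iff p2)) = not 3/4 = 1/4
(not p2 and ((p2 iff p1) and (p2 and p2))) iff not ((p1 and p2) and (p1 iff p2)) = 1/4 iff 1/4 = 1
p1 implies p1 = 3/4 implies 3/4 = 1
(p1 implies p1) iff p1 = 1 iff 3/4 = 3/4
p2 implies p1 = 3/4 implies 3/4 = 1
((p1 implies p1) iff p1) and (p2 implies p1) = 3/4 and 1 = 3/4
not (((p1 implies p1) iff p1) and (p2 implies p1)) = not 3/4 = 1/4
not p1 = not 3/4 = 1/4
p1 iff p2 = 3/4 iff 3/4 = 1
not p1 iff (p1 iff p2) = 1/4 iff 1 = 1/4
p2 implies p2 = 3/4 implies 3/4 = 1
not (p2 implies p2) = not 1 = 0
(not p1 iff (p1 iff p2)) implies not (p2 implies p2) = 1/4 implies 0 = 3/4
not (((p1 implies p1) iff p1) and (p2 implies p1)) and ((not p1 iff (p1 iff p2)) implies not (p2 implies p2)) = 1/4 and 3/4 = 1/4
((not p2 and ((p2 iff p1) and (p2 and p2))) iff not ((p1 and p2) and (p1 iff p2))) implies (not (((p1 implies p1) iff p1) and (p2 implies p1)) and ((not p1 iff (p1 iff p2)) implies not (p2 implies p2))) = 1 implies 1/4 = 1/4

1/4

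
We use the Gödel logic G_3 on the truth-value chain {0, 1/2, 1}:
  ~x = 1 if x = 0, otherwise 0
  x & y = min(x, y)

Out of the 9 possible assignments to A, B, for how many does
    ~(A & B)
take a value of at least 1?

5

A = 0, B = 0 ↦ 1  ≥
A = 0, B = 1/2 ↦ 1  ≥
A = 0, B = 1 ↦ 1  ≥
A = 1/2, B = 0 ↦ 1  ≥
A = 1/2, B = 1/2 ↦ 0  <
A = 1/2, B = 1 ↦ 0  <
A = 1, B = 0 ↦ 1  ≥
A = 1, B = 1/2 ↦ 0  <
A = 1, B = 1 ↦ 0  <
So 5 of the 9 assignments meet the threshold.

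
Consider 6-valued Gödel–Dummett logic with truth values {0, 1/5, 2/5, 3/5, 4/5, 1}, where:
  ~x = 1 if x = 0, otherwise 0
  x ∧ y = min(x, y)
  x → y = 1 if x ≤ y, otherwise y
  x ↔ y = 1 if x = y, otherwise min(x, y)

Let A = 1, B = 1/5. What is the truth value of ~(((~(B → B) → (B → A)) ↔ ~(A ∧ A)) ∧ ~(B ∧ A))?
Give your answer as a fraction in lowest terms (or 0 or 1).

1

B → B = 1/5 → 1/5 = 1
~(B → B) = ~1 = 0
B → A = 1/5 → 1 = 1
~(B → B) → (B → A) = 0 → 1 = 1
A ∧ A = 1 ∧ 1 = 1
~(A ∧ A) = ~1 = 0
(~(B → B) → (B → A)) ↔ ~(A ∧ A) = 1 ↔ 0 = 0
B ∧ A = 1/5 ∧ 1 = 1/5
~(B ∧ A) = ~1/5 = 0
((~(B → B) → (B → A)) ↔ ~(A ∧ A)) ∧ ~(B ∧ A) = 0 ∧ 0 = 0
~(((~(B → B) → (B → A)) ↔ ~(A ∧ A)) ∧ ~(B ∧ A)) = ~0 = 1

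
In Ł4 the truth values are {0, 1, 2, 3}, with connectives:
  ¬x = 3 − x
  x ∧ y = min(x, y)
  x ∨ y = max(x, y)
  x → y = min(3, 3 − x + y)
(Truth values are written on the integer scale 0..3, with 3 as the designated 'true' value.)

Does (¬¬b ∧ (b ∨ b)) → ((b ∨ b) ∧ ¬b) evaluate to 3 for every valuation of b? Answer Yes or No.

No

Counterexample: take b = 2.
¬b = ¬2 = 1
¬¬b = ¬1 = 2
b ∨ b = 2 ∨ 2 = 2
¬¬b ∧ (b ∨ b) = 2 ∧ 2 = 2
b ∨ b = 2 ∨ 2 = 2
¬b = ¬2 = 1
(b ∨ b) ∧ ¬b = 2 ∧ 1 = 1
(¬¬b ∧ (b ∨ b)) → ((b ∨ b) ∧ ¬b) = 2 → 1 = 2
This gives 2 ≠ 3.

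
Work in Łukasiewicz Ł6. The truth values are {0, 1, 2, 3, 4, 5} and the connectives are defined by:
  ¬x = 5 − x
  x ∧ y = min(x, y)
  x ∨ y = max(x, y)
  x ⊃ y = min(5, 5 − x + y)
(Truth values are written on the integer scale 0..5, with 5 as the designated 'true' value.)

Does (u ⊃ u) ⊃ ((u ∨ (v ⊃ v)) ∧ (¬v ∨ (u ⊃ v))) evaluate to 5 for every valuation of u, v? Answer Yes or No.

No

Counterexample: take u = 2, v = 1.
u ⊃ u = 2 ⊃ 2 = 5
v ⊃ v = 1 ⊃ 1 = 5
u ∨ (v ⊃ v) = 2 ∨ 5 = 5
¬v = ¬1 = 4
u ⊃ v = 2 ⊃ 1 = 4
¬v ∨ (u ⊃ v) = 4 ∨ 4 = 4
(u ∨ (v ⊃ v)) ∧ (¬v ∨ (u ⊃ v)) = 5 ∧ 4 = 4
(u ⊃ u) ⊃ ((u ∨ (v ⊃ v)) ∧ (¬v ∨ (u ⊃ v))) = 5 ⊃ 4 = 4
This gives 4 ≠ 5.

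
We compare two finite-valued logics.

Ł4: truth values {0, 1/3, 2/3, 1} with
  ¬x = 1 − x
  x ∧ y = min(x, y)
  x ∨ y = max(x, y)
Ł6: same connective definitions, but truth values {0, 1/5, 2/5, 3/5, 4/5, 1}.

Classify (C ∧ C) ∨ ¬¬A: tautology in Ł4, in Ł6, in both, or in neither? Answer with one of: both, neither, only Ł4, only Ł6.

In Ł4: at A = 0, C = 0 the value is 0 — not a tautology.
In Ł6: at A = 0, C = 0 the value is 0 — not a tautology.

neither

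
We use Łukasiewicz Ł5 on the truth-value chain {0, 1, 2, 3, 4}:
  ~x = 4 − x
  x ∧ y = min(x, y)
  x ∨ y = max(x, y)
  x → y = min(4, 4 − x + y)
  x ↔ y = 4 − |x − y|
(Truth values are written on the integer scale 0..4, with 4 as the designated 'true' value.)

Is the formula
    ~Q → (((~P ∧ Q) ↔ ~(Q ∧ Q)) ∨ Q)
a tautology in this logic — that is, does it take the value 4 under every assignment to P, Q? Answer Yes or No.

No

Counterexample: take P = 0, Q = 0.
~Q = ~0 = 4
~P = ~0 = 4
~P ∧ Q = 4 ∧ 0 = 0
Q ∧ Q = 0 ∧ 0 = 0
~(Q ∧ Q) = ~0 = 4
(~P ∧ Q) ↔ ~(Q ∧ Q) = 0 ↔ 4 = 0
((~P ∧ Q) ↔ ~(Q ∧ Q)) ∨ Q = 0 ∨ 0 = 0
~Q → (((~P ∧ Q) ↔ ~(Q ∧ Q)) ∨ Q) = 4 → 0 = 0
This gives 0 ≠ 4.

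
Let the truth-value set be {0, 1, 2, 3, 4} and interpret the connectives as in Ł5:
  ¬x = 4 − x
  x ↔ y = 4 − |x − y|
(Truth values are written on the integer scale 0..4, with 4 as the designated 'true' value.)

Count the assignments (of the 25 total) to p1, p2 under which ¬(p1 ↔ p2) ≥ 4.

value 4: 2 assignments (counts)
value 3: 4 assignments
value 2: 6 assignments
value 1: 8 assignments
value 0: 5 assignments
So 2 of the 25 assignments meet the threshold.

2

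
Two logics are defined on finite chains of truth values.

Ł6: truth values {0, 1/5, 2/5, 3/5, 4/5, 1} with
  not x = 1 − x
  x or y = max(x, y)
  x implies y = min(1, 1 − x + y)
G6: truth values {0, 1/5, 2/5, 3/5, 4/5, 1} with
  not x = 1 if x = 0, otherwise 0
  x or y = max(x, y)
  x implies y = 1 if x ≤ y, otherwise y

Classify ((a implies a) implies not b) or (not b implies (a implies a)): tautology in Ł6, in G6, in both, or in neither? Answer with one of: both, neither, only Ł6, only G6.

both

In Ł6: every assignment gives 1 — tautology.
In G6: every assignment gives 1 — tautology.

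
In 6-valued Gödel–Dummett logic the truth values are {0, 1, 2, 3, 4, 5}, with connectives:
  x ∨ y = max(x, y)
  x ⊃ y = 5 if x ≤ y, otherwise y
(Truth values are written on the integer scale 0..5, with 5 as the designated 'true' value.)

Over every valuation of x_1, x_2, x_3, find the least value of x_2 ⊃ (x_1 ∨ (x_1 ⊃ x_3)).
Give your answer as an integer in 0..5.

1

Take x_1 = 1, x_2 = 2, x_3 = 0:
x_1 ⊃ x_3 = 1 ⊃ 0 = 0
x_1 ∨ (x_1 ⊃ x_3) = 1 ∨ 0 = 1
x_2 ⊃ (x_1 ∨ (x_1 ⊃ x_3)) = 2 ⊃ 1 = 1
No assignment yields a value below 1, so this is the minimum.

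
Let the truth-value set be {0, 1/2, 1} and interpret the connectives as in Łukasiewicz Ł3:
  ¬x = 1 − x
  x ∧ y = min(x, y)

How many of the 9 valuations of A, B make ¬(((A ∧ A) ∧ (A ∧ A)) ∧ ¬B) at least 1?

A = 0, B = 0 ↦ 1  ≥
A = 0, B = 1/2 ↦ 1  ≥
A = 0, B = 1 ↦ 1  ≥
A = 1/2, B = 0 ↦ 1/2  <
A = 1/2, B = 1/2 ↦ 1/2  <
A = 1/2, B = 1 ↦ 1  ≥
A = 1, B = 0 ↦ 0  <
A = 1, B = 1/2 ↦ 1/2  <
A = 1, B = 1 ↦ 1  ≥
So 5 of the 9 assignments meet the threshold.

5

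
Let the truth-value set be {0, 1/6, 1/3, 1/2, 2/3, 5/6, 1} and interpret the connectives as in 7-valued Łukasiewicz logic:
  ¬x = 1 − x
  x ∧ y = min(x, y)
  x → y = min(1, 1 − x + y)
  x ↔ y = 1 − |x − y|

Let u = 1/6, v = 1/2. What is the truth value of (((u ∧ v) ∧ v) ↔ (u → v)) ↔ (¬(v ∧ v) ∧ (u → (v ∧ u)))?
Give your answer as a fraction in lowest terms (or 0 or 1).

u ∧ v = 1/6 ∧ 1/2 = 1/6
(u ∧ v) ∧ v = 1/6 ∧ 1/2 = 1/6
u → v = 1/6 → 1/2 = 1
((u ∧ v) ∧ v) ↔ (u → v) = 1/6 ↔ 1 = 1/6
v ∧ v = 1/2 ∧ 1/2 = 1/2
¬(v ∧ v) = ¬1/2 = 1/2
v ∧ u = 1/2 ∧ 1/6 = 1/6
u → (v ∧ u) = 1/6 → 1/6 = 1
¬(v ∧ v) ∧ (u → (v ∧ u)) = 1/2 ∧ 1 = 1/2
(((u ∧ v) ∧ v) ↔ (u → v)) ↔ (¬(v ∧ v) ∧ (u → (v ∧ u))) = 1/6 ↔ 1/2 = 2/3

2/3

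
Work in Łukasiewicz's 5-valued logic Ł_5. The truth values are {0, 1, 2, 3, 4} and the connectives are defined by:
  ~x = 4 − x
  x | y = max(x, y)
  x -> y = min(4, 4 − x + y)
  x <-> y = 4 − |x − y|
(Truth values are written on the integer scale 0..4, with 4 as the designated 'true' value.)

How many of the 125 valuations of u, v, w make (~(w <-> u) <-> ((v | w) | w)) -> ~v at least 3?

96

value 4: 64 assignments (counts)
value 3: 32 assignments (counts)
value 2: 19 assignments
value 1: 8 assignments
value 0: 2 assignments
So 96 of the 125 assignments meet the threshold.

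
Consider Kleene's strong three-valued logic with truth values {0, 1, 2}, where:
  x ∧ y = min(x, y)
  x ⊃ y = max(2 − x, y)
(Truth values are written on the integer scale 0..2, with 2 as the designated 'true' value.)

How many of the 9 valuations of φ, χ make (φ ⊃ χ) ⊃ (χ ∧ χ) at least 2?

φ = 0, χ = 0 ↦ 0  <
φ = 0, χ = 1 ↦ 1  <
φ = 0, χ = 2 ↦ 2  ≥
φ = 1, χ = 0 ↦ 1  <
φ = 1, χ = 1 ↦ 1  <
φ = 1, χ = 2 ↦ 2  ≥
φ = 2, χ = 0 ↦ 2  ≥
φ = 2, χ = 1 ↦ 1  <
φ = 2, χ = 2 ↦ 2  ≥
So 4 of the 9 assignments meet the threshold.

4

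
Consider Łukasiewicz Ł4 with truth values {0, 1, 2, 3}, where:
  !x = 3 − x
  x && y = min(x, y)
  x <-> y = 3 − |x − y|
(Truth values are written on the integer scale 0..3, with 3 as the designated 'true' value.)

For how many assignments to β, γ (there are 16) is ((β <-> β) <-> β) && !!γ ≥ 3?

β = 0, γ = 0 ↦ 0  <
β = 0, γ = 1 ↦ 0  <
β = 0, γ = 2 ↦ 0  <
β = 0, γ = 3 ↦ 0  <
β = 1, γ = 0 ↦ 0  <
β = 1, γ = 1 ↦ 1  <
β = 1, γ = 2 ↦ 1  <
β = 1, γ = 3 ↦ 1  <
β = 2, γ = 0 ↦ 0  <
β = 2, γ = 1 ↦ 1  <
β = 2, γ = 2 ↦ 2  <
β = 2, γ = 3 ↦ 2  <
β = 3, γ = 0 ↦ 0  <
β = 3, γ = 1 ↦ 1  <
β = 3, γ = 2 ↦ 2  <
β = 3, γ = 3 ↦ 3  ≥
So 1 of the 16 assignments meets the threshold.

1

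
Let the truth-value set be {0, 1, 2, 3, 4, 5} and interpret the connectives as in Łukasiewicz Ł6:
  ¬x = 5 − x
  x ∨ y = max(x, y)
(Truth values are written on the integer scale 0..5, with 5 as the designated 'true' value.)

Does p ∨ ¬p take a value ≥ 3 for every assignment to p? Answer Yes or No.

Yes

p = 0 ↦ 5
p = 1 ↦ 4
p = 2 ↦ 3
p = 3 ↦ 3
p = 4 ↦ 4
p = 5 ↦ 5
Every assignment gives a value ≥ 3.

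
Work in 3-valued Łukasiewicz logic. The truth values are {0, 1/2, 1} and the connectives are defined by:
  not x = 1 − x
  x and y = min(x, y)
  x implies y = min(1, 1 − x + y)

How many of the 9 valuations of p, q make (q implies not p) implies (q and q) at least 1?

p = 0, q = 0 ↦ 0  <
p = 0, q = 1/2 ↦ 1/2  <
p = 0, q = 1 ↦ 1  ≥
p = 1/2, q = 0 ↦ 0  <
p = 1/2, q = 1/2 ↦ 1/2  <
p = 1/2, q = 1 ↦ 1  ≥
p = 1, q = 0 ↦ 0  <
p = 1, q = 1/2 ↦ 1  ≥
p = 1, q = 1 ↦ 1  ≥
So 4 of the 9 assignments meet the threshold.

4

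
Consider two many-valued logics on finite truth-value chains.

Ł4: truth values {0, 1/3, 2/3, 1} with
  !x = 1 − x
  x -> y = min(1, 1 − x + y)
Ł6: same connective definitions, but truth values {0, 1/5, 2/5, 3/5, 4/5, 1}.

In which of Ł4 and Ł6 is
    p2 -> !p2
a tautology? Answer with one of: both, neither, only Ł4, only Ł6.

In Ł4: at p2 = 2/3 the value is 2/3 — not a tautology.
In Ł6: at p2 = 3/5 the value is 4/5 — not a tautology.

neither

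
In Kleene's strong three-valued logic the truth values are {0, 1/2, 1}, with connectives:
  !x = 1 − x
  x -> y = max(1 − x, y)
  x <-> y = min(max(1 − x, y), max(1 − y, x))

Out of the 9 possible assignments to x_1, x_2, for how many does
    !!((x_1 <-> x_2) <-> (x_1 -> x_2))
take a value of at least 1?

x_1 = 0, x_2 = 0 ↦ 1  ≥
x_1 = 0, x_2 = 1/2 ↦ 1/2  <
x_1 = 0, x_2 = 1 ↦ 0  <
x_1 = 1/2, x_2 = 0 ↦ 1/2  <
x_1 = 1/2, x_2 = 1/2 ↦ 1/2  <
x_1 = 1/2, x_2 = 1 ↦ 1/2  <
x_1 = 1, x_2 = 0 ↦ 1  ≥
x_1 = 1, x_2 = 1/2 ↦ 1/2  <
x_1 = 1, x_2 = 1 ↦ 1  ≥
So 3 of the 9 assignments meet the threshold.

3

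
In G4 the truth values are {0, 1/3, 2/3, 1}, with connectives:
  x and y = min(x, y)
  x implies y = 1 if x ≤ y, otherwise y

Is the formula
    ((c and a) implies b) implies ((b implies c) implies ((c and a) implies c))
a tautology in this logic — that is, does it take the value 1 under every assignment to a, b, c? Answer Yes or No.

At a = 0, b = 2/3, c = 1/3, for instance:
c and a = 1/3 and 0 = 0
(c and a) implies b = 0 implies 2/3 = 1
b implies c = 2/3 implies 1/3 = 1/3
(c and a) implies c = 0 implies 1/3 = 1
(b implies c) implies ((c and a) implies c) = 1/3 implies 1 = 1
((c and a) implies b) implies ((b implies c) implies ((c and a) implies c)) = 1 implies 1 = 1
and checking the remaining 63 assignments likewise gives ≥ 1 in every case.

Yes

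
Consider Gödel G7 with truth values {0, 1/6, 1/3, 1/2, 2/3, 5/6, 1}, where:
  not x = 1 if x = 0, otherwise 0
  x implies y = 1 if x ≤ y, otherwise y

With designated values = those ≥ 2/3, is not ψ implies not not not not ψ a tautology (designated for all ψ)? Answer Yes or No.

Counterexample: take ψ = 0.
not ψ = not 0 = 1
not not ψ = not 1 = 0
not not not ψ = not 0 = 1
not not not not ψ = not 1 = 0
not ψ implies not not not not ψ = 1 implies 0 = 0
This gives 0, which is below 2/3.

No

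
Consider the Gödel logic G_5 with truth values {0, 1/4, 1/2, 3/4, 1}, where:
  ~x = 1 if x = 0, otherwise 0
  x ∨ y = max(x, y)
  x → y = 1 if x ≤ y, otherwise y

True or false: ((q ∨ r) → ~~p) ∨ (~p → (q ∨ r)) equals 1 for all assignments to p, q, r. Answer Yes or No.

Counterexample: take p = 0, q = 0, r = 1/4.
q ∨ r = 0 ∨ 1/4 = 1/4
~p = ~0 = 1
~~p = ~1 = 0
(q ∨ r) → ~~p = 1/4 → 0 = 0
~p = ~0 = 1
q ∨ r = 0 ∨ 1/4 = 1/4
~p → (q ∨ r) = 1 → 1/4 = 1/4
((q ∨ r) → ~~p) ∨ (~p → (q ∨ r)) = 0 ∨ 1/4 = 1/4
This gives 1/4 ≠ 1.

No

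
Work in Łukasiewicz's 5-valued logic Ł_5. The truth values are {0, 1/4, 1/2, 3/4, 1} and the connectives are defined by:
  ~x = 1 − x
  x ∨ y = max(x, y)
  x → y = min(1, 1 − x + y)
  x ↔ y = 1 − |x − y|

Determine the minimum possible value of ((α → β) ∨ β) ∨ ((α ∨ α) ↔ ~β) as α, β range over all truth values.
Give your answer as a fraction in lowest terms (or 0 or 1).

Take α = 1/2, β = 0:
α → β = 1/2 → 0 = 1/2
(α → β) ∨ β = 1/2 ∨ 0 = 1/2
α ∨ α = 1/2 ∨ 1/2 = 1/2
~β = ~0 = 1
(α ∨ α) ↔ ~β = 1/2 ↔ 1 = 1/2
((α → β) ∨ β) ∨ ((α ∨ α) ↔ ~β) = 1/2 ∨ 1/2 = 1/2
No assignment yields a value below 1/2, so this is the minimum.

1/2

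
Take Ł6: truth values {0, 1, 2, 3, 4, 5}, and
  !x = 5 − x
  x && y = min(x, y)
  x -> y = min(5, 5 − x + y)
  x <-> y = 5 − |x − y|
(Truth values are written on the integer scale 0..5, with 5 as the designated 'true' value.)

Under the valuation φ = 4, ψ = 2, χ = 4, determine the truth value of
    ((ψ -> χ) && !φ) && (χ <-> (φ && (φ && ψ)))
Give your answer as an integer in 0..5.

ψ -> χ = 2 -> 4 = 5
!φ = !4 = 1
(ψ -> χ) && !φ = 5 && 1 = 1
φ && ψ = 4 && 2 = 2
φ && (φ && ψ) = 4 && 2 = 2
χ <-> (φ && (φ && ψ)) = 4 <-> 2 = 3
((ψ -> χ) && !φ) && (χ <-> (φ && (φ && ψ))) = 1 && 3 = 1

1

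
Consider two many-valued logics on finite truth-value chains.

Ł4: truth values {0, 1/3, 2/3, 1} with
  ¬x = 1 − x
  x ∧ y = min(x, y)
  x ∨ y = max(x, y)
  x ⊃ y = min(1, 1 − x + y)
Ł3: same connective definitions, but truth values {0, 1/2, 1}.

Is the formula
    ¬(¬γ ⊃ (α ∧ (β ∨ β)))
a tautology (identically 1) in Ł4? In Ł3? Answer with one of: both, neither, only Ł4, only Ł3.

neither

In Ł4: at α = 0, β = 0, γ = 1/3 the value is 2/3 — not a tautology.
In Ł3: at α = 0, β = 0, γ = 1/2 the value is 1/2 — not a tautology.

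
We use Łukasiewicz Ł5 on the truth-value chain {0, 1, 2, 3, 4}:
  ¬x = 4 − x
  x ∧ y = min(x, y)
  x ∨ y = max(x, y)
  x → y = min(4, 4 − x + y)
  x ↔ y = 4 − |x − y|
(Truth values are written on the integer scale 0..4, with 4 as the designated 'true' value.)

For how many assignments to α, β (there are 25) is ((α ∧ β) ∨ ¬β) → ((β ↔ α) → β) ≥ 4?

value 4: 18 assignments (counts)
value 3: 3 assignments
value 2: 2 assignments
value 1: 1 assignment
value 0: 1 assignment
So 18 of the 25 assignments meet the threshold.

18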